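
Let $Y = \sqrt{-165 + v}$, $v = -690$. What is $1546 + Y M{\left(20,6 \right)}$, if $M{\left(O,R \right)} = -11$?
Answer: $1546 - 33 i \sqrt{95} \approx 1546.0 - 321.64 i$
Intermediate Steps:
$Y = 3 i \sqrt{95}$ ($Y = \sqrt{-165 - 690} = \sqrt{-855} = 3 i \sqrt{95} \approx 29.24 i$)
$1546 + Y M{\left(20,6 \right)} = 1546 + 3 i \sqrt{95} \left(-11\right) = 1546 - 33 i \sqrt{95}$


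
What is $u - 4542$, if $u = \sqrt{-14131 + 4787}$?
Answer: $-4542 + 8 i \sqrt{146} \approx -4542.0 + 96.664 i$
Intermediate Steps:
$u = 8 i \sqrt{146}$ ($u = \sqrt{-9344} = 8 i \sqrt{146} \approx 96.664 i$)
$u - 4542 = 8 i \sqrt{146} - 4542 = -4542 + 8 i \sqrt{146}$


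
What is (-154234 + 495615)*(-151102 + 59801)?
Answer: -31168426681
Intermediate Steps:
(-154234 + 495615)*(-151102 + 59801) = 341381*(-91301) = -31168426681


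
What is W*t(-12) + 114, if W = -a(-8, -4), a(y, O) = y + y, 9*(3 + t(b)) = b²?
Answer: 322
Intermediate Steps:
t(b) = -3 + b²/9
a(y, O) = 2*y
W = 16 (W = -2*(-8) = -1*(-16) = 16)
W*t(-12) + 114 = 16*(-3 + (⅑)*(-12)²) + 114 = 16*(-3 + (⅑)*144) + 114 = 16*(-3 + 16) + 114 = 16*13 + 114 = 208 + 114 = 322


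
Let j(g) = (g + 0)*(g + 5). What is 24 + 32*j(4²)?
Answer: 10776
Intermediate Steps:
j(g) = g*(5 + g)
24 + 32*j(4²) = 24 + 32*(4²*(5 + 4²)) = 24 + 32*(16*(5 + 16)) = 24 + 32*(16*21) = 24 + 32*336 = 24 + 10752 = 10776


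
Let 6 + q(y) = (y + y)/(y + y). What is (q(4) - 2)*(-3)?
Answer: 21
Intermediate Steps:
q(y) = -5 (q(y) = -6 + (y + y)/(y + y) = -6 + (2*y)/((2*y)) = -6 + (2*y)*(1/(2*y)) = -6 + 1 = -5)
(q(4) - 2)*(-3) = (-5 - 2)*(-3) = -7*(-3) = 21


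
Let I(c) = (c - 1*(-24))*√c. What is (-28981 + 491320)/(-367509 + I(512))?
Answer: -169913743551/134915769529 - 3965019264*√2/134915769529 ≈ -1.3010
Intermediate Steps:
I(c) = √c*(24 + c) (I(c) = (c + 24)*√c = (24 + c)*√c = √c*(24 + c))
(-28981 + 491320)/(-367509 + I(512)) = (-28981 + 491320)/(-367509 + √512*(24 + 512)) = 462339/(-367509 + (16*√2)*536) = 462339/(-367509 + 8576*√2)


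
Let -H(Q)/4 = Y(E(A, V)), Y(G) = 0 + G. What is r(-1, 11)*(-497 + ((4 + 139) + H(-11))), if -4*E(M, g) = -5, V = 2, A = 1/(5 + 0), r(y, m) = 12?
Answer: -4308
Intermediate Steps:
A = ⅕ (A = 1/5 = ⅕ ≈ 0.20000)
E(M, g) = 5/4 (E(M, g) = -¼*(-5) = 5/4)
Y(G) = G
H(Q) = -5 (H(Q) = -4*5/4 = -5)
r(-1, 11)*(-497 + ((4 + 139) + H(-11))) = 12*(-497 + ((4 + 139) - 5)) = 12*(-497 + (143 - 5)) = 12*(-497 + 138) = 12*(-359) = -4308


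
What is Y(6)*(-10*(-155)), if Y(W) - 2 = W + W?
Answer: 21700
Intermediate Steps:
Y(W) = 2 + 2*W (Y(W) = 2 + (W + W) = 2 + 2*W)
Y(6)*(-10*(-155)) = (2 + 2*6)*(-10*(-155)) = (2 + 12)*1550 = 14*1550 = 21700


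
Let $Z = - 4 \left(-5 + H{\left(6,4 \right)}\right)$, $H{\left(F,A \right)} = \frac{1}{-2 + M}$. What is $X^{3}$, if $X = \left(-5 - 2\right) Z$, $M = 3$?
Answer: $-1404928$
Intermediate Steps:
$H{\left(F,A \right)} = 1$ ($H{\left(F,A \right)} = \frac{1}{-2 + 3} = 1^{-1} = 1$)
$Z = 16$ ($Z = - 4 \left(-5 + 1\right) = \left(-4\right) \left(-4\right) = 16$)
$X = -112$ ($X = \left(-5 - 2\right) 16 = \left(-7\right) 16 = -112$)
$X^{3} = \left(-112\right)^{3} = -1404928$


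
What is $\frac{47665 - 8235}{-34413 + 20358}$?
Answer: $- \frac{7886}{2811} \approx -2.8054$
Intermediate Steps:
$\frac{47665 - 8235}{-34413 + 20358} = \frac{39430}{-14055} = 39430 \left(- \frac{1}{14055}\right) = - \frac{7886}{2811}$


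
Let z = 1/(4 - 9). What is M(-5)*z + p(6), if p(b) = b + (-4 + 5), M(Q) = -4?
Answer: 39/5 ≈ 7.8000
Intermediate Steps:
p(b) = 1 + b (p(b) = b + 1 = 1 + b)
z = -1/5 (z = 1/(-5) = -1/5 ≈ -0.20000)
M(-5)*z + p(6) = -4*(-1/5) + (1 + 6) = 4/5 + 7 = 39/5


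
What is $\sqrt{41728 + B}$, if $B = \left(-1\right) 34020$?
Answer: $2 \sqrt{1927} \approx 87.795$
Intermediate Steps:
$B = -34020$
$\sqrt{41728 + B} = \sqrt{41728 - 34020} = \sqrt{7708} = 2 \sqrt{1927}$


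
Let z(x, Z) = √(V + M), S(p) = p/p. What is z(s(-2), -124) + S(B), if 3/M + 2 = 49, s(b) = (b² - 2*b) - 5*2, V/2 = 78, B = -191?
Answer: 1 + 3*√38305/47 ≈ 13.493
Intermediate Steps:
S(p) = 1
V = 156 (V = 2*78 = 156)
s(b) = -10 + b² - 2*b (s(b) = (b² - 2*b) - 10 = -10 + b² - 2*b)
M = 3/47 (M = 3/(-2 + 49) = 3/47 ≈ 0.063830)
z(x, Z) = 3*√38305/47 (z(x, Z) = √(156 + 3/47) = √(7335/47) = 3*√38305/47)
z(s(-2), -124) + S(B) = 3*√38305/47 + 1 = 1 + 3*√38305/47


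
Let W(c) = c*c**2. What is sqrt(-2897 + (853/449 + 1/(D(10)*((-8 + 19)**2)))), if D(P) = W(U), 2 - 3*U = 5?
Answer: I*sqrt(70622468701)/4939 ≈ 53.806*I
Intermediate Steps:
U = -1 (U = 2/3 - 1/3*5 = 2/3 - 5/3 = -1)
W(c) = c**3
D(P) = -1 (D(P) = (-1)**3 = -1)
sqrt(-2897 + (853/449 + 1/(D(10)*((-8 + 19)**2)))) = sqrt(-2897 + (853/449 + 1/((-1)*((-8 + 19)**2)))) = sqrt(-2897 + (853*(1/449) - 1/(11**2))) = sqrt(-2897 + (853/449 - 1/121)) = sqrt(-2897 + 102764/54329) = sqrt(-157288349/54329) = I*sqrt(70622468701)/4939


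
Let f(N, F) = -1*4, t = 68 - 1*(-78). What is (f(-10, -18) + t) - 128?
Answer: 14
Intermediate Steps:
t = 146 (t = 68 + 78 = 146)
f(N, F) = -4
(f(-10, -18) + t) - 128 = (-4 + 146) - 128 = 142 - 128 = 14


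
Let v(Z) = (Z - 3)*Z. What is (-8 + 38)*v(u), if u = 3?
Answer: 0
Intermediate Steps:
v(Z) = Z*(-3 + Z) (v(Z) = (-3 + Z)*Z = Z*(-3 + Z))
(-8 + 38)*v(u) = (-8 + 38)*(3*(-3 + 3)) = 30*(3*0) = 30*0 = 0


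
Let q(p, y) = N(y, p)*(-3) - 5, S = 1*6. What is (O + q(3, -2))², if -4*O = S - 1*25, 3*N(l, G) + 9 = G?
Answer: 529/16 ≈ 33.063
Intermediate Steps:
S = 6
N(l, G) = -3 + G/3
q(p, y) = 4 - p (q(p, y) = (-3 + p/3)*(-3) - 5 = (9 - p) - 5 = 4 - p)
O = 19/4 (O = -(6 - 1*25)/4 = -(6 - 25)/4 = -¼*(-19) = 19/4 ≈ 4.7500)
(O + q(3, -2))² = (19/4 + (4 - 1*3))² = (19/4 + (4 - 3))² = (19/4 + 1)² = (23/4)² = 529/16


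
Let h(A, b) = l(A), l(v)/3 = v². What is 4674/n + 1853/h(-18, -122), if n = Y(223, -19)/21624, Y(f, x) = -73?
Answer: -98240464603/70956 ≈ -1.3845e+6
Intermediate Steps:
l(v) = 3*v²
h(A, b) = 3*A²
n = -73/21624 ≈ -0.0033759
4674/n + 1853/h(-18, -122) = 4674/(-73/21624) + 1853/((3*(-18)²)) = 4674*(-21624/73) + 1853/((3*324)) = -101070576/73 + 1853/972 = -98240464603/70956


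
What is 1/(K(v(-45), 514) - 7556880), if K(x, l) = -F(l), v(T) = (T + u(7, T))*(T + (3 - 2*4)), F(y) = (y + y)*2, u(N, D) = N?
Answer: -1/7558936 ≈ -1.3229e-7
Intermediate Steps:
F(y) = 4*y (F(y) = (2*y)*2 = 4*y)
v(T) = (-5 + T)*(7 + T) (v(T) = (T + 7)*(T + (3 - 2*4)) = (7 + T)*(T + (3 - 8)) = (7 + T)*(T - 5) = (7 + T)*(-5 + T) = (-5 + T)*(7 + T))
K(x, l) = -4*l
1/(K(v(-45), 514) - 7556880) = 1/(-4*514 - 7556880) = 1/(-2056 - 7556880) = 1/(-7558936) = -1/7558936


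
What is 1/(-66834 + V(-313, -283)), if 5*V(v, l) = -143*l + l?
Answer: -5/293984 ≈ -1.7008e-5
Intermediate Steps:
V(v, l) = -142*l/5 (V(v, l) = (-143*l + l)/5 = (-142*l)/5 = -142*l/5)
1/(-66834 + V(-313, -283)) = 1/(-66834 - 142/5*(-283)) = 1/(-66834 + 40186/5) = 1/(-293984/5) = -5/293984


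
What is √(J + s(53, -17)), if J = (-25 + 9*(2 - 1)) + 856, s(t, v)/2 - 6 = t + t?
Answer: 2*√266 ≈ 32.619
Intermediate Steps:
s(t, v) = 12 + 4*t (s(t, v) = 12 + 2*(t + t) = 12 + 2*(2*t) = 12 + 4*t)
J = 840 (J = (-25 + 9*1) + 856 = (-25 + 9) + 856 = -16 + 856 = 840)
√(J + s(53, -17)) = √(840 + (12 + 4*53)) = √(840 + (12 + 212)) = √(840 + 224) = √1064 = 2*√266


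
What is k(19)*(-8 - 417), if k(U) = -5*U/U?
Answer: 2125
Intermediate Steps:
k(U) = -5 (k(U) = -5*1 = -5)
k(19)*(-8 - 417) = -5*(-8 - 417) = -5*(-425) = 2125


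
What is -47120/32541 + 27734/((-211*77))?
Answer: -238292962/75527661 ≈ -3.1550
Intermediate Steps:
-47120/32541 + 27734/((-211*77)) = -47120*1/32541 + 27734/(-16247) = -47120/32541 + 27734*(-1/16247) = -47120/32541 - 3962/2321 = -238292962/75527661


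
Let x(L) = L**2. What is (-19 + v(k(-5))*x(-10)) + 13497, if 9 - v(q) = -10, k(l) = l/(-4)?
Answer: 15378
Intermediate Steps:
k(l) = -l/4 (k(l) = l*(-1/4) = -l/4)
v(q) = 19 (v(q) = 9 - 1*(-10) = 9 + 10 = 19)
(-19 + v(k(-5))*x(-10)) + 13497 = (-19 + 19*(-10)**2) + 13497 = (-19 + 19*100) + 13497 = (-19 + 1900) + 13497 = 1881 + 13497 = 15378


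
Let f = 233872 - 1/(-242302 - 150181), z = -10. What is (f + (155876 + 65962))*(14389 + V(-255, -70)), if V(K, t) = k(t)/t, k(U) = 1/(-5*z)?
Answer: 9007578539388628569/1373690500 ≈ 6.5572e+9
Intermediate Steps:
k(U) = 1/50 (k(U) = 1/(-5*(-10)) = 1/50)
V(K, t) = 1/(50*t)
f = 91790784177/392483 (f = 233872 - 1/(-392483) = 233872 - 1*(-1/392483) = 233872 + 1/392483 = 91790784177/392483 ≈ 2.3387e+5)
(f + (155876 + 65962))*(14389 + V(-255, -70)) = (91790784177/392483 + (155876 + 65962))*(14389 + (1/50)/(-70)) = (91790784177/392483 + 221838)*(14389 + (1/50)*(-1/70)) = 178858427931*(14389 - 1/3500)/392483 = (178858427931/392483)*(50361499/3500) = 9007578539388628569/1373690500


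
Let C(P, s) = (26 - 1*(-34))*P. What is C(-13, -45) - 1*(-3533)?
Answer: 2753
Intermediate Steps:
C(P, s) = 60*P (C(P, s) = (26 + 34)*P = 60*P)
C(-13, -45) - 1*(-3533) = 60*(-13) - 1*(-3533) = -780 + 3533 = 2753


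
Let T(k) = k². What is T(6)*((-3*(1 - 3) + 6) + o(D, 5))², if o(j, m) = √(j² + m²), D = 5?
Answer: 6984 + 4320*√2 ≈ 13093.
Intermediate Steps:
T(6)*((-3*(1 - 3) + 6) + o(D, 5))² = 6²*((-3*(1 - 3) + 6) + √(5² + 5²))² = 36*((-3*(-2) + 6) + √(25 + 25))² = 36*((6 + 6) + √50)² = 36*(12 + 5*√2)²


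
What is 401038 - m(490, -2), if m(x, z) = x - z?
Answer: 400546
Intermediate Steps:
401038 - m(490, -2) = 401038 - (490 - 1*(-2)) = 401038 - (490 + 2) = 401038 - 1*492 = 401038 - 492 = 400546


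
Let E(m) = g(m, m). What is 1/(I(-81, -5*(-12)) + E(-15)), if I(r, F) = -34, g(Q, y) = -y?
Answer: -1/19 ≈ -0.052632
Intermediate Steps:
E(m) = -m
1/(I(-81, -5*(-12)) + E(-15)) = 1/(-34 - 1*(-15)) = 1/(-34 + 15) = 1/(-19) = -1/19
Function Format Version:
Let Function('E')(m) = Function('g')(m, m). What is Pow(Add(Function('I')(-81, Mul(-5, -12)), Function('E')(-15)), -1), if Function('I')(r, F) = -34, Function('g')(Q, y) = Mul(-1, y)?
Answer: Rational(-1, 19) ≈ -0.052632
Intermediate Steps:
Function('E')(m) = Mul(-1, m)
Pow(Add(Function('I')(-81, Mul(-5, -12)), Function('E')(-15)), -1) = Pow(Add(-34, Mul(-1, -15)), -1) = Pow(Add(-34, 15), -1) = Pow(-19, -1) = Rational(-1, 19)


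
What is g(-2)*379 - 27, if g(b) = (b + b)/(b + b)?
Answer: 352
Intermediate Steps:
g(b) = 1 (g(b) = (2*b)/((2*b)) = (2*b)*(1/(2*b)) = 1)
g(-2)*379 - 27 = 1*379 - 27 = 379 - 27 = 352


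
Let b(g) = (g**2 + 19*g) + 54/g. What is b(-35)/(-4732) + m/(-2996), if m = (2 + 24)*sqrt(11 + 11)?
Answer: -9773/82810 - 13*sqrt(22)/1498 ≈ -0.15872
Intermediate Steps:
m = 26*sqrt(22) ≈ 121.95
b(g) = g**2 + 19*g + 54/g
b(-35)/(-4732) + m/(-2996) = ((54 + (-35)**2*(19 - 35))/(-35))/(-4732) + (26*sqrt(22))/(-2996) = -(54 + 1225*(-16))/35*(-1/4732) + (26*sqrt(22))*(-1/2996) = -(54 - 19600)/35*(-1/4732) - 13*sqrt(22)/1498 = -1/35*(-19546)*(-1/4732) - 13*sqrt(22)/1498 = (19546/35)*(-1/4732) - 13*sqrt(22)/1498 = -9773/82810 - 13*sqrt(22)/1498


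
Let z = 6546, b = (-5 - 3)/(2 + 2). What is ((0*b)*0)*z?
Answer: 0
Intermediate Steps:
b = -2 (b = -8/4 = -8*¼ = -2)
((0*b)*0)*z = ((0*(-2))*0)*6546 = (0*0)*6546 = 0*6546 = 0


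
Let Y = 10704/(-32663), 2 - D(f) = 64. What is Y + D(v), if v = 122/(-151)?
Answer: -2035810/32663 ≈ -62.328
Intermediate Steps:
v = -122/151 (v = 122*(-1/151) = -122/151 ≈ -0.80795)
D(f) = -62 (D(f) = 2 - 1*64 = 2 - 64 = -62)
Y = -10704/32663 (Y = 10704*(-1/32663) = -10704/32663 ≈ -0.32771)
Y + D(v) = -10704/32663 - 62 = -2035810/32663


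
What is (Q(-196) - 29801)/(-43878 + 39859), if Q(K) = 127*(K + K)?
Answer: 79585/4019 ≈ 19.802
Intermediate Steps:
Q(K) = 254*K (Q(K) = 127*(2*K) = 254*K)
(Q(-196) - 29801)/(-43878 + 39859) = (254*(-196) - 29801)/(-43878 + 39859) = (-49784 - 29801)/(-4019) = -79585*(-1/4019) = 79585/4019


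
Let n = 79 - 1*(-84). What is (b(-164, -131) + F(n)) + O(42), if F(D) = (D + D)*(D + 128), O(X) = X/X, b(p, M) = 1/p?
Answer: 15558187/164 ≈ 94867.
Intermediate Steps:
n = 163 (n = 79 + 84 = 163)
O(X) = 1
F(D) = 2*D*(128 + D) (F(D) = (2*D)*(128 + D) = 2*D*(128 + D))
(b(-164, -131) + F(n)) + O(42) = (1/(-164) + 2*163*(128 + 163)) + 1 = (-1/164 + 2*163*291) + 1 = (-1/164 + 94866) + 1 = 15558023/164 + 1 = 15558187/164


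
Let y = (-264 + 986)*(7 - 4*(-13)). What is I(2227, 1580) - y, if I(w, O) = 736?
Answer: -41862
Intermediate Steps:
y = 42598 (y = 722*(7 + 52) = 722*59 = 42598)
I(2227, 1580) - y = 736 - 1*42598 = 736 - 42598 = -41862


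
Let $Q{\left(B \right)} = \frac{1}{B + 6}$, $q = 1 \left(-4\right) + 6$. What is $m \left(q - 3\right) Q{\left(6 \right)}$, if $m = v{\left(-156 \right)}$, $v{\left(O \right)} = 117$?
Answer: $- \frac{39}{4} \approx -9.75$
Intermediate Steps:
$q = 2$ ($q = -4 + 6 = 2$)
$Q{\left(B \right)} = \frac{1}{6 + B}$
$m = 117$
$m \left(q - 3\right) Q{\left(6 \right)} = 117 \frac{2 - 3}{6 + 6} = 117 \left(- \frac{1}{12}\right) = - \frac{39}{4}$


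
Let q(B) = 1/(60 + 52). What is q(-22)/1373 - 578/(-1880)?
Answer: 11110551/36137360 ≈ 0.30745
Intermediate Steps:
q(B) = 1/112
q(-22)/1373 - 578/(-1880) = (1/112)/1373 - 578/(-1880) = (1/112)*(1/1373) - 578*(-1/1880) = 1/153776 + 289/940 = 11110551/36137360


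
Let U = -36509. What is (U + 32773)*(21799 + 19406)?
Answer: -153941880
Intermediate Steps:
(U + 32773)*(21799 + 19406) = (-36509 + 32773)*(21799 + 19406) = -3736*41205 = -153941880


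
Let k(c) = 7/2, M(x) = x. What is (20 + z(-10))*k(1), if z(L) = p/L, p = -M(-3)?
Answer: 1379/20 ≈ 68.950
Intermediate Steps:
k(c) = 7/2 (k(c) = 7*(½) = 7/2)
p = 3 (p = -1*(-3) = 3)
z(L) = 3/L
(20 + z(-10))*k(1) = (20 + 3/(-10))*(7/2) = (20 + 3*(-⅒))*(7/2) = (20 - 3/10)*(7/2) = (197/10)*(7/2) = 1379/20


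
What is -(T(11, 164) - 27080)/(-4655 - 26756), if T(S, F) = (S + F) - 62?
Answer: -267/311 ≈ -0.85852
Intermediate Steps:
T(S, F) = -62 + F + S (T(S, F) = (F + S) - 62 = -62 + F + S)
-(T(11, 164) - 27080)/(-4655 - 26756) = -((-62 + 164 + 11) - 27080)/(-4655 - 26756) = -(113 - 27080)/(-31411) = -(-26967)*(-1)/31411 = -1*267/311 = -267/311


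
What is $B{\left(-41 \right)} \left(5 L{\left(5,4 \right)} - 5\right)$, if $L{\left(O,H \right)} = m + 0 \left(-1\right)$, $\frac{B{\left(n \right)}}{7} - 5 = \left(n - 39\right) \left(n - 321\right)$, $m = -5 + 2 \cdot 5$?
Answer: $4055100$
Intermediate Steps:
$m = 5$ ($m = -5 + 10 = 5$)
$B{\left(n \right)} = 35 + 7 \left(-321 + n\right) \left(-39 + n\right)$ ($B{\left(n \right)} = 35 + 7 \left(n - 39\right) \left(n - 321\right) = 35 + 7 \left(-39 + n\right) \left(-321 + n\right) = 35 + 7 \left(-321 + n\right) \left(-39 + n\right)$)
$L{\left(O,H \right)} = 5$ ($L{\left(O,H \right)} = 5 + 0 \left(-1\right) = 5 + 0 = 5$)
$B{\left(-41 \right)} \left(5 L{\left(5,4 \right)} - 5\right) = \left(87668 - -103320 + 7 \left(-41\right)^{2}\right) \left(5 \cdot 5 - 5\right) = \left(87668 + 103320 + 7 \cdot 1681\right) \left(25 - 5\right) = \left(87668 + 103320 + 11767\right) 20 = 202755 \cdot 20 = 4055100$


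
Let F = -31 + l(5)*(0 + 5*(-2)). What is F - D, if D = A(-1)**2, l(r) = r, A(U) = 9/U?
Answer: -162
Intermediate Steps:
D = 81 (D = (9/(-1))**2 = (9*(-1))**2 = (-9)**2 = 81)
F = -81 (F = -31 + 5*(0 + 5*(-2)) = -31 + 5*(0 - 10) = -31 + 5*(-10) = -31 - 50 = -81)
F - D = -81 - 1*81 = -81 - 81 = -162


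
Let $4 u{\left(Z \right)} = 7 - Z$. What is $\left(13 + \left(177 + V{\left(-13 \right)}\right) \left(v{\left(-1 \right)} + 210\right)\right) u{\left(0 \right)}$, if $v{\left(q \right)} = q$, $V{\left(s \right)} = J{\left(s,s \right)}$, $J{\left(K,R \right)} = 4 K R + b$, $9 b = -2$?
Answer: $\frac{2807336}{9} \approx 3.1193 \cdot 10^{5}$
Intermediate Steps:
$b = - \frac{2}{9}$ ($b = \frac{1}{9} \left(-2\right) = - \frac{2}{9} \approx -0.22222$)
$J{\left(K,R \right)} = - \frac{2}{9} + 4 K R$ ($J{\left(K,R \right)} = 4 K R - \frac{2}{9} = - \frac{2}{9} + 4 K R$)
$V{\left(s \right)} = - \frac{2}{9} + 4 s^{2}$ ($V{\left(s \right)} = - \frac{2}{9} + 4 s s = - \frac{2}{9} + 4 s^{2}$)
$u{\left(Z \right)} = \frac{7}{4} - \frac{Z}{4}$ ($u{\left(Z \right)} = \frac{7 - Z}{4} = \frac{7}{4} - \frac{Z}{4}$)
$\left(13 + \left(177 + V{\left(-13 \right)}\right) \left(v{\left(-1 \right)} + 210\right)\right) u{\left(0 \right)} = \left(13 + \left(177 - \left(\frac{2}{9} - 4 \left(-13\right)^{2}\right)\right) \left(-1 + 210\right)\right) \left(\frac{7}{4} - 0\right) = \left(13 + \left(177 + \left(- \frac{2}{9} + 4 \cdot 169\right)\right) 209\right) \left(\frac{7}{4} + 0\right) = \left(13 + \left(177 + \left(- \frac{2}{9} + 676\right)\right) 209\right) \frac{7}{4} = \left(13 + \left(177 + \frac{6082}{9}\right) 209\right) \frac{7}{4} = \left(13 + \frac{7675}{9} \cdot 209\right) \frac{7}{4} = \left(13 + \frac{1604075}{9}\right) \frac{7}{4} = \frac{1604192}{9} \cdot \frac{7}{4} = \frac{2807336}{9}$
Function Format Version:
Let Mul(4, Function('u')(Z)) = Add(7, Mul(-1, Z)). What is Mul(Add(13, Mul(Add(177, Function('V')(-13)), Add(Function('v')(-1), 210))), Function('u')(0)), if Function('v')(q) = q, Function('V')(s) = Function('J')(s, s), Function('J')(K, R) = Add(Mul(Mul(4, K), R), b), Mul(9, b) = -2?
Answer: Rational(2807336, 9) ≈ 3.1193e+5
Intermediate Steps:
b = Rational(-2, 9) (b = Mul(Rational(1, 9), -2) = Rational(-2, 9) ≈ -0.22222)
Function('J')(K, R) = Add(Rational(-2, 9), Mul(4, K, R)) (Function('J')(K, R) = Add(Mul(Mul(4, K), R), Rational(-2, 9)) = Add(Mul(4, K, R), Rational(-2, 9)) = Add(Rational(-2, 9), Mul(4, K, R)))
Function('V')(s) = Add(Rational(-2, 9), Mul(4, Pow(s, 2))) (Function('V')(s) = Add(Rational(-2, 9), Mul(4, s, s)) = Add(Rational(-2, 9), Mul(4, Pow(s, 2))))
Function('u')(Z) = Add(Rational(7, 4), Mul(Rational(-1, 4), Z)) (Function('u')(Z) = Mul(Rational(1, 4), Add(7, Mul(-1, Z))) = Add(Rational(7, 4), Mul(Rational(-1, 4), Z)))
Mul(Add(13, Mul(Add(177, Function('V')(-13)), Add(Function('v')(-1), 210))), Function('u')(0)) = Mul(Add(13, Mul(Add(177, Add(Rational(-2, 9), Mul(4, Pow(-13, 2)))), Add(-1, 210))), Add(Rational(7, 4), Mul(Rational(-1, 4), 0))) = Mul(Add(13, Mul(Add(177, Add(Rational(-2, 9), Mul(4, 169))), 209)), Add(Rational(7, 4), 0)) = Mul(Add(13, Mul(Add(177, Add(Rational(-2, 9), 676)), 209)), Rational(7, 4)) = Mul(Add(13, Mul(Add(177, Rational(6082, 9)), 209)), Rational(7, 4)) = Mul(Add(13, Mul(Rational(7675, 9), 209)), Rational(7, 4)) = Mul(Add(13, Rational(1604075, 9)), Rational(7, 4)) = Mul(Rational(1604192, 9), Rational(7, 4)) = Rational(2807336, 9)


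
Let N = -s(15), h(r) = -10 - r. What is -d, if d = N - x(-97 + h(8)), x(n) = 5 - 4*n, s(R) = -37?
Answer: 428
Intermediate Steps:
N = 37 (N = -1*(-37) = 37)
d = -428 (d = 37 - (5 - 4*(-97 + (-10 - 1*8))) = 37 - (5 - 4*(-97 + (-10 - 8))) = 37 - (5 - 4*(-97 - 18)) = 37 - (5 - 4*(-115)) = 37 - (5 + 460) = 37 - 1*465 = 37 - 465 = -428)
-d = -1*(-428) = 428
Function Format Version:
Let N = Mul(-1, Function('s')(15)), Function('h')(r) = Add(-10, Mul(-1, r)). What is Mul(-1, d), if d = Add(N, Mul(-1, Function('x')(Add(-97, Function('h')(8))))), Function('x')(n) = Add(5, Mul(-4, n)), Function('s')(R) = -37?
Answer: 428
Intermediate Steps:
N = 37 (N = Mul(-1, -37) = 37)
d = -428 (d = Add(37, Mul(-1, Add(5, Mul(-4, Add(-97, Add(-10, Mul(-1, 8))))))) = Add(37, Mul(-1, Add(5, Mul(-4, Add(-97, Add(-10, -8)))))) = Add(37, Mul(-1, Add(5, Mul(-4, Add(-97, -18))))) = Add(37, Mul(-1, Add(5, Mul(-4, -115)))) = Add(37, Mul(-1, Add(5, 460))) = Add(37, Mul(-1, 465)) = Add(37, -465) = -428)
Mul(-1, d) = Mul(-1, -428) = 428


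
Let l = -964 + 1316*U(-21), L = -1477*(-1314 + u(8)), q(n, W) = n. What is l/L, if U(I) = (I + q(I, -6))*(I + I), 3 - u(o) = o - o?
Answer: 2320460/1936347 ≈ 1.1984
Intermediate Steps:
u(o) = 3 (u(o) = 3 - (o - o) = 3 - 1*0 = 3 + 0 = 3)
L = 1936347 (L = -1477*(-1314 + 3) = -1477*(-1311) = 1936347)
U(I) = 4*I² (U(I) = (I + I)*(I + I) = (2*I)*(2*I) = 4*I²)
l = 2320460 (l = -964 + 1316*(4*(-21)²) = -964 + 1316*(4*441) = -964 + 1316*1764 = -964 + 2321424 = 2320460)
l/L = 2320460/1936347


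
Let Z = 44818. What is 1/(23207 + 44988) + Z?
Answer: 3056363511/68195 ≈ 44818.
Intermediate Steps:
1/(23207 + 44988) + Z = 1/(23207 + 44988) + 44818 = 1/68195 + 44818 = 3056363511/68195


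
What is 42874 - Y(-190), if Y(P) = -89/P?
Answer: 8145971/190 ≈ 42874.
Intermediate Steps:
42874 - Y(-190) = 42874 - (-89)/(-190) = 42874 - (-89)*(-1)/190 = 42874 - 1*89/190 = 42874 - 89/190 = 8145971/190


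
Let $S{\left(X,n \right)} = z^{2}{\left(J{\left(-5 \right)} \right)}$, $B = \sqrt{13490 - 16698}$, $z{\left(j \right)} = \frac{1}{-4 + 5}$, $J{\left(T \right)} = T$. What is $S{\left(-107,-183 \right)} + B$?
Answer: $1 + 2 i \sqrt{802} \approx 1.0 + 56.639 i$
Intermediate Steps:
$z{\left(j \right)} = 1$ ($z{\left(j \right)} = 1^{-1} = 1$)
$B = 2 i \sqrt{802}$ ($B = \sqrt{-3208} = 2 i \sqrt{802} \approx 56.639 i$)
$S{\left(X,n \right)} = 1$ ($S{\left(X,n \right)} = 1^{2} = 1$)
$S{\left(-107,-183 \right)} + B = 1 + 2 i \sqrt{802}$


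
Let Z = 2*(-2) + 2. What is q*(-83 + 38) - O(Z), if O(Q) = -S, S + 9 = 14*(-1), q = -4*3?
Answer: 517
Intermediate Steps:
q = -12
S = -23 (S = -9 + 14*(-1) = -9 - 14 = -23)
Z = -2 (Z = -4 + 2 = -2)
O(Q) = 23 (O(Q) = -1*(-23) = 23)
q*(-83 + 38) - O(Z) = -12*(-83 + 38) - 1*23 = -12*(-45) - 23 = 540 - 23 = 517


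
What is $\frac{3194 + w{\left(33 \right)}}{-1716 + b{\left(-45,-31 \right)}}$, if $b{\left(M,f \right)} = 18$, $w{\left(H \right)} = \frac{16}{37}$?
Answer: $- \frac{19699}{10471} \approx -1.8813$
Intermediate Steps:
$w{\left(H \right)} = \frac{16}{37}$ ($w{\left(H \right)} = 16 \cdot \frac{1}{37} = \frac{16}{37}$)
$\frac{3194 + w{\left(33 \right)}}{-1716 + b{\left(-45,-31 \right)}} = \frac{3194 + \frac{16}{37}}{-1716 + 18} = \frac{118194}{37 \left(-1698\right)} = \frac{118194}{37} \left(- \frac{1}{1698}\right) = - \frac{19699}{10471}$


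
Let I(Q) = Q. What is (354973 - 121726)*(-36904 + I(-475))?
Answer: -8718539613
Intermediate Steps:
(354973 - 121726)*(-36904 + I(-475)) = (354973 - 121726)*(-36904 - 475) = 233247*(-37379) = -8718539613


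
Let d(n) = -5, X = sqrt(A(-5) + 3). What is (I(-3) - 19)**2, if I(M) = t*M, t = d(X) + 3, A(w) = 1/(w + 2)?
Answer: 169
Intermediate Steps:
A(w) = 1/(2 + w)
X = 2*sqrt(6)/3 (X = sqrt(1/(2 - 5) + 3) = sqrt(1/(-3) + 3) = sqrt(-1/3 + 3) = sqrt(8/3) = 2*sqrt(6)/3 ≈ 1.6330)
t = -2 (t = -5 + 3 = -2)
I(M) = -2*M
(I(-3) - 19)**2 = (-2*(-3) - 19)**2 = (6 - 19)**2 = (-13)**2 = 169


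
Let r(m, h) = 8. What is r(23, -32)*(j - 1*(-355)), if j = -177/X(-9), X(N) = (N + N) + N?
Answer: 26032/9 ≈ 2892.4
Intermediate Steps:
X(N) = 3*N (X(N) = 2*N + N = 3*N)
j = 59/9 (j = -177/(3*(-9)) = -177/(-27) = -177*(-1/27) = 59/9 ≈ 6.5556)
r(23, -32)*(j - 1*(-355)) = 8*(59/9 - 1*(-355)) = 8*(59/9 + 355) = 8*(3254/9) = 26032/9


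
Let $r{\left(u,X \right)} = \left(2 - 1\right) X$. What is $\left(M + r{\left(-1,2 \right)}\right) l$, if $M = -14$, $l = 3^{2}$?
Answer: $-108$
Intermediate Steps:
$l = 9$
$r{\left(u,X \right)} = X$ ($r{\left(u,X \right)} = 1 X = X$)
$\left(M + r{\left(-1,2 \right)}\right) l = \left(-14 + 2\right) 9 = \left(-12\right) 9 = -108$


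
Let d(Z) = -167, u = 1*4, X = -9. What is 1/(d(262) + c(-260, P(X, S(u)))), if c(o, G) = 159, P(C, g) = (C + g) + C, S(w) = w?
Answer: -⅛ ≈ -0.12500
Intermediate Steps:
u = 4
P(C, g) = g + 2*C
1/(d(262) + c(-260, P(X, S(u)))) = 1/(-167 + 159) = 1/(-8) = -⅛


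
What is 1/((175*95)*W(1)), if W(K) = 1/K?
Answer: 1/16625 ≈ 6.0150e-5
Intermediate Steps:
1/((175*95)*W(1)) = 1/((175*95)/1) = 1/(16625*1) = 1/16625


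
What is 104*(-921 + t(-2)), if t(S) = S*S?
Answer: -95368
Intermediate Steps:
t(S) = S²
104*(-921 + t(-2)) = 104*(-921 + (-2)²) = 104*(-921 + 4) = 104*(-917) = -95368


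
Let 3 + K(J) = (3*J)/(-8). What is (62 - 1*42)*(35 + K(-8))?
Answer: 700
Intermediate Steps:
K(J) = -3 - 3*J/8 (K(J) = -3 + (3*J)/(-8) = -3 + (3*J)*(-1/8) = -3 - 3*J/8)
(62 - 1*42)*(35 + K(-8)) = (62 - 1*42)*(35 + (-3 - 3/8*(-8))) = (62 - 42)*(35 + (-3 + 3)) = 20*(35 + 0) = 20*35 = 700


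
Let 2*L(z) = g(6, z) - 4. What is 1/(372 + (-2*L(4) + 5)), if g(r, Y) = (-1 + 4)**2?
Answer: 1/372 ≈ 0.0026882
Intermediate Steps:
g(r, Y) = 9 (g(r, Y) = 3**2 = 9)
L(z) = 5/2 (L(z) = (9 - 4)/2 = (1/2)*5 = 5/2)
1/(372 + (-2*L(4) + 5)) = 1/(372 + (-2*5/2 + 5)) = 1/(372 + (-5 + 5)) = 1/(372 + 0) = 1/372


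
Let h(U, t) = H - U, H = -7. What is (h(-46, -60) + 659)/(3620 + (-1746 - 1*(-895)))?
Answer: 698/2769 ≈ 0.25208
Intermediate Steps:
h(U, t) = -7 - U
(h(-46, -60) + 659)/(3620 + (-1746 - 1*(-895))) = ((-7 - 1*(-46)) + 659)/(3620 + (-1746 - 1*(-895))) = ((-7 + 46) + 659)/(3620 + (-1746 + 895)) = (39 + 659)/(3620 - 851) = 698/2769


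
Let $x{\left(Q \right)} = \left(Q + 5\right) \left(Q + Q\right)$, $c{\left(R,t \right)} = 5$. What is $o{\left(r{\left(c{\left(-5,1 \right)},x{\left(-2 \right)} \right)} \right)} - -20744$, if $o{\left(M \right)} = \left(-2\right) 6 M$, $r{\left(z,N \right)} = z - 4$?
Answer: $20732$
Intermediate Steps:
$x{\left(Q \right)} = 2 Q \left(5 + Q\right)$ ($x{\left(Q \right)} = \left(5 + Q\right) 2 Q = 2 Q \left(5 + Q\right)$)
$r{\left(z,N \right)} = -4 + z$
$o{\left(M \right)} = - 12 M$
$o{\left(r{\left(c{\left(-5,1 \right)},x{\left(-2 \right)} \right)} \right)} - -20744 = - 12 \left(-4 + 5\right) - -20744 = \left(-12\right) 1 + 20744 = -12 + 20744 = 20732$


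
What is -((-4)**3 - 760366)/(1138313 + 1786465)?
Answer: 380215/1462389 ≈ 0.26000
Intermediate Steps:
-((-4)**3 - 760366)/(1138313 + 1786465) = -(-64 - 760366)/2924778 = -(-760430)/2924778 = -1*(-380215/1462389) = 380215/1462389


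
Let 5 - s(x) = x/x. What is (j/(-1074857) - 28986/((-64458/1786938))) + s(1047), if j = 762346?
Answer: 3092984437327524/3849062917 ≈ 8.0357e+5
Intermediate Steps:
s(x) = 4 (s(x) = 5 - x/x = 5 - 1*1 = 5 - 1 = 4)
(j/(-1074857) - 28986/((-64458/1786938))) + s(1047) = (762346/(-1074857) - 28986/((-64458/1786938))) + 4 = (762346*(-1/1074857) - 28986/((-64458*1/1786938))) + 4 = (-762346/1074857 - 28986/(-10743/297823)) + 4 = (-762346/1074857 - 28986*(-297823/10743)) + 4 = (-762346/1074857 + 2877565826/3581) + 4 = 3092969041075856/3849062917 + 4 = 3092984437327524/3849062917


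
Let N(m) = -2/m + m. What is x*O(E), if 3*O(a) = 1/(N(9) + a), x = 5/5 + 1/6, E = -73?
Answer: -7/1156 ≈ -0.0060554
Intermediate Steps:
N(m) = m - 2/m
x = 7/6 (x = 5*(⅕) + 1*(⅙) = 1 + ⅙ = 7/6 ≈ 1.1667)
O(a) = 1/(3*(79/9 + a)) (O(a) = 1/(3*((9 - 2/9) + a)) = 1/(3*(79/9 + a)))
x*O(E) = 7*(3/(79 + 9*(-73)))/6 = 7*(3/(79 - 657))/6 = 7*(3/(-578))/6 = 7*(3*(-1/578))/6 = (7/6)*(-3/578) = -7/1156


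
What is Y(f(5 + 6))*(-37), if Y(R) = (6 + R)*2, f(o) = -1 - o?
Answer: 444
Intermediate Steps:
Y(R) = 12 + 2*R
Y(f(5 + 6))*(-37) = (12 + 2*(-1 - (5 + 6)))*(-37) = (12 + 2*(-1 - 1*11))*(-37) = (12 + 2*(-1 - 11))*(-37) = (12 + 2*(-12))*(-37) = (12 - 24)*(-37) = -12*(-37) = 444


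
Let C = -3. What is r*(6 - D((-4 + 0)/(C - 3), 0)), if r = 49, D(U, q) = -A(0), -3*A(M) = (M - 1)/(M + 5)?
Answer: 4459/15 ≈ 297.27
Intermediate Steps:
A(M) = -(-1 + M)/(3*(5 + M)) (A(M) = -(M - 1)/(3*(M + 5)) = -(-1 + M)/(3*(5 + M)))
D(U, q) = -1/15 (D(U, q) = -(1 - 1*0)/(3*(5 + 0)) = -(1 + 0)/(3*5) = -1/(3*5) = -1*1/15 = -1/15)
r*(6 - D((-4 + 0)/(C - 3), 0)) = 49*(6 - 1*(-1/15)) = 49*(6 + 1/15) = 49*(91/15) = 4459/15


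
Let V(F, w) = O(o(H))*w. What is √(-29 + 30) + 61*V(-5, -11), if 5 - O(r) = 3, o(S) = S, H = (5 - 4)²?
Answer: -1341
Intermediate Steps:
H = 1 (H = 1² = 1)
O(r) = 2 (O(r) = 5 - 1*3 = 5 - 3 = 2)
V(F, w) = 2*w
√(-29 + 30) + 61*V(-5, -11) = √(-29 + 30) + 61*(2*(-11)) = √1 + 61*(-22) = 1 - 1342 = -1341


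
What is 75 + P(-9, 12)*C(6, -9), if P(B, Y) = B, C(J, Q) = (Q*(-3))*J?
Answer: -1383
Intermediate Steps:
C(J, Q) = -3*J*Q (C(J, Q) = (-3*Q)*J = -3*J*Q)
75 + P(-9, 12)*C(6, -9) = 75 - (-27)*6*(-9) = 75 - 9*162 = 75 - 1458 = -1383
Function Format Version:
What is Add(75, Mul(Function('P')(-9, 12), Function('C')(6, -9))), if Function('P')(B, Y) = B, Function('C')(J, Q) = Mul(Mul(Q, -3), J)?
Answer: -1383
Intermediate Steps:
Function('C')(J, Q) = Mul(-3, J, Q) (Function('C')(J, Q) = Mul(Mul(-3, Q), J) = Mul(-3, J, Q))
Add(75, Mul(Function('P')(-9, 12), Function('C')(6, -9))) = Add(75, Mul(-9, Mul(-3, 6, -9))) = Add(75, Mul(-9, 162)) = Add(75, -1458) = -1383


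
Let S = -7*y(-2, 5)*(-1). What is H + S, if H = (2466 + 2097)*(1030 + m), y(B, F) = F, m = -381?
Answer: 2961422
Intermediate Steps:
H = 2961387 (H = (2466 + 2097)*(1030 - 381) = 4563*649 = 2961387)
S = 35 (S = -7*5*(-1) = -35*(-1) = 35)
H + S = 2961387 + 35 = 2961422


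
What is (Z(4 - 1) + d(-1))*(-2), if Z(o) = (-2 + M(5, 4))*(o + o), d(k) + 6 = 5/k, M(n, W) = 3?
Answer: 10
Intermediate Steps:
d(k) = -6 + 5/k
Z(o) = 2*o (Z(o) = (-2 + 3)*(o + o) = 1*(2*o) = 2*o)
(Z(4 - 1) + d(-1))*(-2) = (2*(4 - 1) + (-6 + 5/(-1)))*(-2) = (2*3 + (-6 + 5*(-1)))*(-2) = (6 + (-6 - 5))*(-2) = (6 - 11)*(-2) = -5*(-2) = 10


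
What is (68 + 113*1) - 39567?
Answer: -39386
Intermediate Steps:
(68 + 113*1) - 39567 = (68 + 113) - 39567 = 181 - 39567 = -39386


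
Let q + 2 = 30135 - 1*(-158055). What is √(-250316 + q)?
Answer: 4*I*√3883 ≈ 249.25*I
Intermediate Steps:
q = 188188 (q = -2 + (30135 - 1*(-158055)) = -2 + (30135 + 158055) = -2 + 188190 = 188188)
√(-250316 + q) = √(-250316 + 188188) = √(-62128) = 4*I*√3883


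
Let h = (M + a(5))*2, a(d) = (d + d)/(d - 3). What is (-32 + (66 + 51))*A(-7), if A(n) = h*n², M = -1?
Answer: 33320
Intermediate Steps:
a(d) = 2*d/(-3 + d) (a(d) = (2*d)/(-3 + d) = 2*d/(-3 + d))
h = 8 (h = (-1 + 2*5/(-3 + 5))*2 = (-1 + 2*5/2)*2 = (-1 + 2*5*(½))*2 = (-1 + 5)*2 = 4*2 = 8)
A(n) = 8*n²
(-32 + (66 + 51))*A(-7) = (-32 + (66 + 51))*(8*(-7)²) = (-32 + 117)*(8*49) = 85*392 = 33320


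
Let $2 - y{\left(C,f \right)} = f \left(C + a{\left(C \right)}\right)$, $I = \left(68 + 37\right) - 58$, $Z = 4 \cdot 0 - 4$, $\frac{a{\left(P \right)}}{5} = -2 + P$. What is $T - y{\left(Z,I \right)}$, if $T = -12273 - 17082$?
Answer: $-30955$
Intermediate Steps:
$a{\left(P \right)} = -10 + 5 P$ ($a{\left(P \right)} = 5 \left(-2 + P\right) = -10 + 5 P$)
$Z = -4$ ($Z = 0 - 4 = -4$)
$I = 47$ ($I = 105 - 58 = 47$)
$y{\left(C,f \right)} = 2 - f \left(-10 + 6 C\right)$ ($y{\left(C,f \right)} = 2 - f \left(C + \left(-10 + 5 C\right)\right) = 2 - f \left(-10 + 6 C\right)$)
$T = -29355$ ($T = -12273 - 17082 = -29355$)
$T - y{\left(Z,I \right)} = -29355 - \left(2 + 10 \cdot 47 - \left(-24\right) 47\right) = -29355 - \left(2 + 470 + 1128\right) = -29355 - 1600 = -30955$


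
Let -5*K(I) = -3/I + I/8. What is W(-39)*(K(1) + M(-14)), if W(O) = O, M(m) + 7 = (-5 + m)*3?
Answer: 98943/40 ≈ 2473.6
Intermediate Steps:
K(I) = -I/40 + 3/(5*I) (K(I) = -(-3/I + I/8)/5 = -I/40 + 3/(5*I))
M(m) = -22 + 3*m (M(m) = -7 + (-5 + m)*3 = -7 + (-15 + 3*m) = -22 + 3*m)
W(-39)*(K(1) + M(-14)) = -39*((1/40)*(24 - 1*1²)/1 + (-22 + 3*(-14))) = -39*((1/40)*1*(24 - 1*1) + (-22 - 42)) = -39*((1/40)*1*(24 - 1) - 64) = -39*((1/40)*1*23 - 64) = -39*(23/40 - 64) = -39*(-2537/40) = 98943/40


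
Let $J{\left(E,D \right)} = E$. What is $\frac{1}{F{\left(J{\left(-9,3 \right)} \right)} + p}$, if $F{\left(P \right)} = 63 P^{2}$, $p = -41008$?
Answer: $- \frac{1}{35905} \approx -2.7851 \cdot 10^{-5}$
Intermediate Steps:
$\frac{1}{F{\left(J{\left(-9,3 \right)} \right)} + p} = \frac{1}{63 \left(-9\right)^{2} - 41008} = \frac{1}{63 \cdot 81 - 41008} = \frac{1}{5103 - 41008} = \frac{1}{-35905} = - \frac{1}{35905}$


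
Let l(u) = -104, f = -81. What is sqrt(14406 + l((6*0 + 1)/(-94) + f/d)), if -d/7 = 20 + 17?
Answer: sqrt(14302) ≈ 119.59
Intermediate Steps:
d = -259 (d = -7*(20 + 17) = -7*37 = -259)
sqrt(14406 + l((6*0 + 1)/(-94) + f/d)) = sqrt(14406 - 104) = sqrt(14302)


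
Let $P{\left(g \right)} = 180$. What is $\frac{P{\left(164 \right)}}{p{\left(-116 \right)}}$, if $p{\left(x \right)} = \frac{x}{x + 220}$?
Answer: $- \frac{4680}{29} \approx -161.38$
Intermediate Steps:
$p{\left(x \right)} = \frac{x}{220 + x}$
$\frac{P{\left(164 \right)}}{p{\left(-116 \right)}} = \frac{180}{\left(-116\right) \frac{1}{220 - 116}} = \frac{180}{\left(-116\right) \frac{1}{104}} = \frac{180}{- \frac{29}{26}} = 180 \left(- \frac{26}{29}\right) = - \frac{4680}{29}$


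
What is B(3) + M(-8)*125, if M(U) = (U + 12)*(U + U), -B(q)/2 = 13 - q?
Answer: -8020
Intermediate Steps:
B(q) = -26 + 2*q (B(q) = -2*(13 - q) = -26 + 2*q)
M(U) = 2*U*(12 + U) (M(U) = (12 + U)*(2*U) = 2*U*(12 + U))
B(3) + M(-8)*125 = (-26 + 2*3) + (2*(-8)*(12 - 8))*125 = (-26 + 6) + (2*(-8)*4)*125 = -20 - 64*125 = -20 - 8000 = -8020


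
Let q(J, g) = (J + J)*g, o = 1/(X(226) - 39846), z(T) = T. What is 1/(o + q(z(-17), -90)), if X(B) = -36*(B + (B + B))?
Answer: 64254/196617239 ≈ 0.00032680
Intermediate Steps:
X(B) = -108*B (X(B) = -36*(B + 2*B) = -108*B)
o = -1/64254 (o = 1/(-108*226 - 39846) = 1/(-24408 - 39846) = 1/(-64254) = -1/64254 ≈ -1.5563e-5)
q(J, g) = 2*J*g (q(J, g) = (2*J)*g = 2*J*g)
1/(o + q(z(-17), -90)) = 1/(-1/64254 + 2*(-17)*(-90)) = 1/(-1/64254 + 3060) = 1/(196617239/64254) = 64254/196617239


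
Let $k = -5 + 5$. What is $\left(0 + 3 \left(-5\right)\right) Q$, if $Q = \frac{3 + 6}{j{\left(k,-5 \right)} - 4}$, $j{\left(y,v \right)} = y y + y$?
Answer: $\frac{135}{4} \approx 33.75$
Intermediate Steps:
$k = 0$
$j{\left(y,v \right)} = y + y^{2}$ ($j{\left(y,v \right)} = y^{2} + y = y + y^{2}$)
$Q = - \frac{9}{4}$ ($Q = \frac{3 + 6}{0 \left(1 + 0\right) - 4} = \frac{9}{0 \cdot 1 - 4} = \frac{9}{0 - 4} = \frac{9}{-4} = 9 \left(- \frac{1}{4}\right) = - \frac{9}{4} \approx -2.25$)
$\left(0 + 3 \left(-5\right)\right) Q = \left(0 + 3 \left(-5\right)\right) \left(- \frac{9}{4}\right) = \left(0 - 15\right) \left(- \frac{9}{4}\right) = \left(-15\right) \left(- \frac{9}{4}\right) = \frac{135}{4}$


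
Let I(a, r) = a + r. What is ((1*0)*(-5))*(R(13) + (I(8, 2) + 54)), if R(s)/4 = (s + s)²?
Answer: 0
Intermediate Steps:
R(s) = 16*s² (R(s) = 4*(s + s)² = 4*(2*s)² = 4*(4*s²) = 16*s²)
((1*0)*(-5))*(R(13) + (I(8, 2) + 54)) = ((1*0)*(-5))*(16*13² + ((8 + 2) + 54)) = (0*(-5))*(16*169 + (10 + 54)) = 0*(2704 + 64) = 0*2768 = 0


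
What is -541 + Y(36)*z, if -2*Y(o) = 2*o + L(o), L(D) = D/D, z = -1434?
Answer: 51800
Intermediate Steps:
L(D) = 1
Y(o) = -1/2 - o (Y(o) = -(2*o + 1)/2 = -(1 + 2*o)/2 = -1/2 - o)
-541 + Y(36)*z = -541 + (-1/2 - 1*36)*(-1434) = -541 + (-1/2 - 36)*(-1434) = -541 - 73/2*(-1434) = -541 + 52341 = 51800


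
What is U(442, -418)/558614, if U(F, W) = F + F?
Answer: 442/279307 ≈ 0.0015825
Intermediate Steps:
U(F, W) = 2*F
U(442, -418)/558614 = (2*442)/558614 = 884*(1/558614) = 442/279307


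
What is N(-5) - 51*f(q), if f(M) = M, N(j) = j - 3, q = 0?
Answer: -8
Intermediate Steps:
N(j) = -3 + j
N(-5) - 51*f(q) = (-3 - 5) - 51*0 = -8 + 0 = -8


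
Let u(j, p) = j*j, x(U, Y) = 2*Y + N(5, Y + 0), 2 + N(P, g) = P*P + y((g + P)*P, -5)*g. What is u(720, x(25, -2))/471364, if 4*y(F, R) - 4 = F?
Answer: 129600/117841 ≈ 1.0998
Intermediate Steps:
y(F, R) = 1 + F/4
N(P, g) = -2 + P**2 + g*(1 + P*(P + g)/4) (N(P, g) = -2 + (P*P + (1 + ((g + P)*P)/4)*g) = -2 + (P**2 + (1 + ((P + g)*P)/4)*g) = -2 + (P**2 + (1 + (P*(P + g))/4)*g) = -2 + (P**2 + (1 + P*(P + g)/4)*g) = -2 + (P**2 + g*(1 + P*(P + g)/4)) = -2 + P**2 + g*(1 + P*(P + g)/4))
x(U, Y) = 23 + 2*Y + Y*(29 + 5*Y)/4 (x(U, Y) = 2*Y + (-2 + 5**2 + (Y + 0)*(4 + 5*(5 + (Y + 0)))/4) = 2*Y + (-2 + 25 + Y*(4 + 5*(5 + Y))/4) = 2*Y + (-2 + 25 + Y*(4 + (25 + 5*Y))/4) = 2*Y + (-2 + 25 + Y*(29 + 5*Y)/4) = 2*Y + (23 + Y*(29 + 5*Y)/4) = 23 + 2*Y + Y*(29 + 5*Y)/4)
u(j, p) = j**2
u(720, x(25, -2))/471364 = 720**2/471364 = 518400*(1/471364) = 129600/117841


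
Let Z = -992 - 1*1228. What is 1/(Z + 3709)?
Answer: 1/1489 ≈ 0.00067159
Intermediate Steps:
Z = -2220 (Z = -992 - 1228 = -2220)
1/(Z + 3709) = 1/(-2220 + 3709) = 1/1489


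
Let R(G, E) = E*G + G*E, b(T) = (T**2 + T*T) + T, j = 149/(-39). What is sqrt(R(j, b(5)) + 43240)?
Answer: sqrt(65128830)/39 ≈ 206.93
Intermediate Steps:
j = -149/39 (j = 149*(-1/39) = -149/39 ≈ -3.8205)
b(T) = T + 2*T**2 (b(T) = (T**2 + T**2) + T = 2*T**2 + T = T + 2*T**2)
R(G, E) = 2*E*G (R(G, E) = E*G + E*G = 2*E*G)
sqrt(R(j, b(5)) + 43240) = sqrt(2*(5*(1 + 2*5))*(-149/39) + 43240) = sqrt(2*(5*(1 + 10))*(-149/39) + 43240) = sqrt(2*(5*11)*(-149/39) + 43240) = sqrt(2*55*(-149/39) + 43240) = sqrt(-16390/39 + 43240) = sqrt(1669970/39) = sqrt(65128830)/39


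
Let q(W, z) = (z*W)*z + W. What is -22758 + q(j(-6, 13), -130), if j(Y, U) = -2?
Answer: -56560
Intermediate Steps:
q(W, z) = W + W*z**2 (q(W, z) = (W*z)*z + W = W*z**2 + W = W + W*z**2)
-22758 + q(j(-6, 13), -130) = -22758 - 2*(1 + (-130)**2) = -22758 - 2*(1 + 16900) = -22758 - 2*16901 = -22758 - 33802 = -56560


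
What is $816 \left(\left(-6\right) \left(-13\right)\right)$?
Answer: $63648$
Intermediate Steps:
$816 \left(\left(-6\right) \left(-13\right)\right) = 816 \cdot 78 = 63648$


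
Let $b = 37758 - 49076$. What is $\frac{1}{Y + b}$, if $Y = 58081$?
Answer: $\frac{1}{46763} \approx 2.1384 \cdot 10^{-5}$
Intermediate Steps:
$b = -11318$ ($b = 37758 - 49076 = -11318$)
$\frac{1}{Y + b} = \frac{1}{58081 - 11318} = \frac{1}{46763}$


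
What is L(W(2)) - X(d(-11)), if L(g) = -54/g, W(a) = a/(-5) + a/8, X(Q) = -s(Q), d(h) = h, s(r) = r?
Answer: 349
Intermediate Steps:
X(Q) = -Q
W(a) = -3*a/40 (W(a) = a*(-⅕) + a*(⅛) = -a/5 + a/8 = -3*a/40)
L(W(2)) - X(d(-11)) = -54/((-3/40*2)) - (-1)*(-11) = -54/(-3/20) - 1*11 = -54*(-20/3) - 11 = 360 - 11 = 349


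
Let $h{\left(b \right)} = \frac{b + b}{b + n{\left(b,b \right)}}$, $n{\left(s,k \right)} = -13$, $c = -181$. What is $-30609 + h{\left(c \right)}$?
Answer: $- \frac{2968892}{97} \approx -30607.0$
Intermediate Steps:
$h{\left(b \right)} = \frac{2 b}{-13 + b}$ ($h{\left(b \right)} = \frac{b + b}{b - 13} = \frac{2 b}{-13 + b}$)
$-30609 + h{\left(c \right)} = -30609 + 2 \left(-181\right) \frac{1}{-13 - 181} = -30609 + 2 \left(-181\right) \frac{1}{-194} = -30609 + 2 \left(-181\right) \left(- \frac{1}{194}\right) = -30609 + \frac{181}{97} = - \frac{2968892}{97}$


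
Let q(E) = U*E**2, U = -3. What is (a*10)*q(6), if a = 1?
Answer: -1080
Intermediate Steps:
q(E) = -3*E**2
(a*10)*q(6) = (1*10)*(-3*6**2) = 10*(-3*36) = 10*(-108) = -1080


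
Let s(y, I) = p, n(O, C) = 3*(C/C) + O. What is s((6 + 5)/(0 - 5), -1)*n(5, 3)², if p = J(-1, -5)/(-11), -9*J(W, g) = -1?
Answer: -64/99 ≈ -0.64646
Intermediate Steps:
J(W, g) = ⅑ (J(W, g) = -⅑*(-1) = ⅑)
n(O, C) = 3 + O (n(O, C) = 3*1 + O = 3 + O)
p = -1/99 (p = (⅑)/(-11) = (⅑)*(-1/11) = -1/99 ≈ -0.010101)
s(y, I) = -1/99
s((6 + 5)/(0 - 5), -1)*n(5, 3)² = -(3 + 5)²/99 = -1/99*8² = -1/99*64 = -64/99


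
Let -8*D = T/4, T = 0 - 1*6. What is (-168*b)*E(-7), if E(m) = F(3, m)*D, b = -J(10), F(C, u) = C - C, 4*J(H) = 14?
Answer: 0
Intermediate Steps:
J(H) = 7/2 (J(H) = (¼)*14 = 7/2)
F(C, u) = 0
T = -6 (T = 0 - 6 = -6)
D = 3/16 (D = -(-3)/(4*4) = -⅛*(-3/2) = 3/16 ≈ 0.18750)
b = -7/2 (b = -1*7/2 = -7/2 ≈ -3.5000)
E(m) = 0 (E(m) = 0*(3/16) = 0)
(-168*b)*E(-7) = -168*(-7/2)*0 = 588*0 = 0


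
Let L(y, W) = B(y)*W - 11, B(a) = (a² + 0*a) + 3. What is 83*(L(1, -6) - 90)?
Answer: -10375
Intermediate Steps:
B(a) = 3 + a² (B(a) = (a² + 0) + 3 = a² + 3 = 3 + a²)
L(y, W) = -11 + W*(3 + y²) (L(y, W) = (3 + y²)*W - 11 = W*(3 + y²) - 11 = -11 + W*(3 + y²))
83*(L(1, -6) - 90) = 83*((-11 - 6*(3 + 1²)) - 90) = 83*((-11 - 6*(3 + 1)) - 90) = 83*((-11 - 6*4) - 90) = 83*((-11 - 24) - 90) = 83*(-35 - 90) = 83*(-125) = -10375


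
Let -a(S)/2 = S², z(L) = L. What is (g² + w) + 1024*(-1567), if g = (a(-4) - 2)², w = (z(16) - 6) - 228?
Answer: -268490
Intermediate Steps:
a(S) = -2*S²
w = -218 (w = (16 - 6) - 228 = 10 - 228 = -218)
g = 1156 (g = (-2*(-4)² - 2)² = (-2*16 - 2)² = (-32 - 2)² = (-34)² = 1156)
(g² + w) + 1024*(-1567) = (1156² - 218) + 1024*(-1567) = (1336336 - 218) - 1604608 = 1336118 - 1604608 = -268490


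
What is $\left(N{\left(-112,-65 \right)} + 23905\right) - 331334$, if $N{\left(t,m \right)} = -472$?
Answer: $-307901$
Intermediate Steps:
$\left(N{\left(-112,-65 \right)} + 23905\right) - 331334 = \left(-472 + 23905\right) - 331334 = 23433 - 331334 = -307901$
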